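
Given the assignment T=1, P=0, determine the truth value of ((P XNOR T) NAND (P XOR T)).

Substituting: ((0 XNOR 1) NAND (0 XOR 1))
= 1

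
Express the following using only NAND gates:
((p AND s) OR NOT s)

((((p NAND s) NAND (p NAND s)) NAND ((p NAND s) NAND (p NAND s))) NAND ((s NAND s) NAND (s NAND s)))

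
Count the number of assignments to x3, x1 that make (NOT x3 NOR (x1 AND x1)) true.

Satisfying assignments: (1,0)
Count: 1 out of 4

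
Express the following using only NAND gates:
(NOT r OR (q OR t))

(((r NAND r) NAND (r NAND r)) NAND (((q NAND q) NAND (t NAND t)) NAND ((q NAND q) NAND (t NAND t))))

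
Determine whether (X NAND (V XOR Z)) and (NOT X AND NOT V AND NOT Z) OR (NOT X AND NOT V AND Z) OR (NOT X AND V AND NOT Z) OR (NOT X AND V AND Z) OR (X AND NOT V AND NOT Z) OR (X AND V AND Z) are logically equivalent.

Yes, they are equivalent — the two output columns agree on all 8 assignments:
X | V | Z | Expression 1 | Expression 2
---------------------------------------
0 | 0 | 0 | 1 | 1
0 | 0 | 1 | 1 | 1
0 | 1 | 0 | 1 | 1
0 | 1 | 1 | 1 | 1
1 | 0 | 0 | 1 | 1
1 | 0 | 1 | 0 | 0
1 | 1 | 0 | 0 | 0
1 | 1 | 1 | 1 | 1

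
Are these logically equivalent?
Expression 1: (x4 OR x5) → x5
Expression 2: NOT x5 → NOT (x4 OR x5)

Yes, Contrapositive is always equivalent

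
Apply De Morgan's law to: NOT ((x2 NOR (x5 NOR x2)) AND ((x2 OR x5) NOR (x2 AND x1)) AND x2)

NOT (x2 NOR (x5 NOR x2)) OR NOT ((x2 OR x5) NOR (x2 AND x1)) OR NOT x2
De Morgan's: NOT(AND of terms) = OR of negations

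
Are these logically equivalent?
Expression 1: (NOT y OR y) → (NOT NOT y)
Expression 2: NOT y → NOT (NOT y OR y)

Yes, Contrapositive is always equivalent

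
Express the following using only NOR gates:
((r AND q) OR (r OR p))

((((r NOR r) NOR (q NOR q)) NOR ((r NOR p) NOR (r NOR p))) NOR (((r NOR r) NOR (q NOR q)) NOR ((r NOR p) NOR (r NOR p))))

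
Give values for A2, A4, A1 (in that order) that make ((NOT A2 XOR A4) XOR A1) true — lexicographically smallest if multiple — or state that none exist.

A2=0, A4=0, A1=0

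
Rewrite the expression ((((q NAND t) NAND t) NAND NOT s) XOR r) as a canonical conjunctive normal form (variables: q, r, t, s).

(q OR r OR t OR s) AND (q OR NOT r OR t OR NOT s) AND (q OR NOT r OR NOT t OR s) AND (q OR NOT r OR NOT t OR NOT s) AND (NOT q OR r OR t OR s) AND (NOT q OR r OR NOT t OR s) AND (NOT q OR NOT r OR t OR NOT s) AND (NOT q OR NOT r OR NOT t OR NOT s)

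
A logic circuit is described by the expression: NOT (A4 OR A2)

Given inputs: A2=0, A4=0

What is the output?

Substituting: NOT (0 OR 0)
= 1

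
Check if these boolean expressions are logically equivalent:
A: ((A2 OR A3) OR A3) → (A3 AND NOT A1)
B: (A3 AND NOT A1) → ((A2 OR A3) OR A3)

No, Converse is not equivalent to original (counterexample: A1=0, A2=1, A3=0)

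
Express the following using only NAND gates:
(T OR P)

((T NAND T) NAND (P NAND P))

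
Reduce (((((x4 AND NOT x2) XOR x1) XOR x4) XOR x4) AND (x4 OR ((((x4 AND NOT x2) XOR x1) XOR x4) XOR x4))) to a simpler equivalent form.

By absorption (E AND (E OR v) = E) then XOR self-cancellation ((E XOR v) XOR v = E):
= ((x4 AND NOT x2) XOR x1)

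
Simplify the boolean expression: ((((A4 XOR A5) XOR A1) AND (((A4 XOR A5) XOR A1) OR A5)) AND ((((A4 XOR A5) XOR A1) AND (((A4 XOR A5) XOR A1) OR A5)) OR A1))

By absorption (E AND (E OR v) = E) then absorption (E AND (E OR v) = E):
= ((A4 XOR A5) XOR A1)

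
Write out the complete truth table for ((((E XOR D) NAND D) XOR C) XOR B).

C | B | D | E | Output
----------------------
0 | 0 | 0 | 0 | 1
0 | 0 | 0 | 1 | 1
0 | 0 | 1 | 0 | 0
0 | 0 | 1 | 1 | 1
0 | 1 | 0 | 0 | 0
0 | 1 | 0 | 1 | 0
0 | 1 | 1 | 0 | 1
0 | 1 | 1 | 1 | 0
1 | 0 | 0 | 0 | 0
1 | 0 | 0 | 1 | 0
1 | 0 | 1 | 0 | 1
1 | 0 | 1 | 1 | 0
1 | 1 | 0 | 0 | 1
1 | 1 | 0 | 1 | 1
1 | 1 | 1 | 0 | 0
1 | 1 | 1 | 1 | 1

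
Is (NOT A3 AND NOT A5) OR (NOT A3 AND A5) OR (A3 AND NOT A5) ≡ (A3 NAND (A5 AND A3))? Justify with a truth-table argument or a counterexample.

Yes, they are equivalent — the two output columns agree on all 4 assignments:
A3 | A5 | Expression 1 | Expression 2
-------------------------------------
0 | 0 | 1 | 1
0 | 1 | 1 | 1
1 | 0 | 1 | 1
1 | 1 | 0 | 0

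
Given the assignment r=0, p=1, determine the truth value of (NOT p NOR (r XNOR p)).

Substituting: (NOT 1 NOR (0 XNOR 1))
= 1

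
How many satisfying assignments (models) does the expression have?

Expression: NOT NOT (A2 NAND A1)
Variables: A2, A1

Satisfying assignments: (0,0), (0,1), (1,0)
Count: 3 out of 4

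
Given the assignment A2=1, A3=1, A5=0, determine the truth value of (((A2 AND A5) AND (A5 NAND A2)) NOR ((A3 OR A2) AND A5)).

Substituting: (((1 AND 0) AND (0 NAND 1)) NOR ((1 OR 1) AND 0))
= 1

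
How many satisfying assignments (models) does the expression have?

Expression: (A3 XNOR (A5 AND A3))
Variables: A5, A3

Satisfying assignments: (0,0), (1,0), (1,1)
Count: 3 out of 4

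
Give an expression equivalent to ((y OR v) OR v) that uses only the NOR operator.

((((y NOR v) NOR (y NOR v)) NOR v) NOR (((y NOR v) NOR (y NOR v)) NOR v))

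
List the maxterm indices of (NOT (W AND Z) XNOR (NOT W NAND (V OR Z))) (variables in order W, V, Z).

ΠM(1, 2, 3, 5, 7) = (W OR V OR NOT Z) AND (W OR NOT V OR Z) AND (W OR NOT V OR NOT Z) AND (NOT W OR V OR NOT Z) AND (NOT W OR NOT V OR NOT Z)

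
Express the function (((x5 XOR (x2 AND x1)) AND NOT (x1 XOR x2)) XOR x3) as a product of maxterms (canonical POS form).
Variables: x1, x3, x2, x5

ΠM(0, 2, 3, 5, 8, 9, 11, 14) = (x1 OR x3 OR x2 OR x5) AND (x1 OR x3 OR NOT x2 OR x5) AND (x1 OR x3 OR NOT x2 OR NOT x5) AND (x1 OR NOT x3 OR x2 OR NOT x5) AND (NOT x1 OR x3 OR x2 OR x5) AND (NOT x1 OR x3 OR x2 OR NOT x5) AND (NOT x1 OR x3 OR NOT x2 OR NOT x5) AND (NOT x1 OR NOT x3 OR NOT x2 OR x5)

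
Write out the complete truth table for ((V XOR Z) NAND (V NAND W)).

Z | W | V | Output
------------------
0 | 0 | 0 | 1
0 | 0 | 1 | 0
0 | 1 | 0 | 1
0 | 1 | 1 | 1
1 | 0 | 0 | 0
1 | 0 | 1 | 1
1 | 1 | 0 | 0
1 | 1 | 1 | 1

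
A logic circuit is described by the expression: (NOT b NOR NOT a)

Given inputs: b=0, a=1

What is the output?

Substituting: (NOT 0 NOR NOT 1)
= 0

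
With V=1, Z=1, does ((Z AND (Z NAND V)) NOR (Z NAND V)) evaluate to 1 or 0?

Substituting: ((1 AND (1 NAND 1)) NOR (1 NAND 1))
= 1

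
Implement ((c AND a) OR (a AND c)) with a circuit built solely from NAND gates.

((((c NAND a) NAND (c NAND a)) NAND ((c NAND a) NAND (c NAND a))) NAND (((a NAND c) NAND (a NAND c)) NAND ((a NAND c) NAND (a NAND c))))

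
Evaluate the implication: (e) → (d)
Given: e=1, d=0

Antecedent (e) = 1; consequent (d) = 0.
1 → 0 = 0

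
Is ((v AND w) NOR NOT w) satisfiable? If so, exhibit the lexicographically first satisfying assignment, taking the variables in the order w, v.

w=1, v=0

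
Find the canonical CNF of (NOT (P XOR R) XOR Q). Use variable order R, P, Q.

(R OR P OR NOT Q) AND (R OR NOT P OR Q) AND (NOT R OR P OR Q) AND (NOT R OR NOT P OR NOT Q)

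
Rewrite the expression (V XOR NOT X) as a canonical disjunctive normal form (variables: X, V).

(NOT X AND NOT V) OR (X AND V)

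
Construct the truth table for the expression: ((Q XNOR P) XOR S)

S | P | Q | Output
------------------
0 | 0 | 0 | 1
0 | 0 | 1 | 0
0 | 1 | 0 | 0
0 | 1 | 1 | 1
1 | 0 | 0 | 0
1 | 0 | 1 | 1
1 | 1 | 0 | 1
1 | 1 | 1 | 0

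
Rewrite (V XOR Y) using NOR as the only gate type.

((((V NOR Y) NOR (V NOR Y)) NOR ((V NOR Y) NOR (V NOR Y))) NOR ((((V NOR V) NOR (Y NOR Y)) NOR ((V NOR V) NOR (Y NOR Y))) NOR (((V NOR V) NOR (Y NOR Y)) NOR ((V NOR V) NOR (Y NOR Y)))))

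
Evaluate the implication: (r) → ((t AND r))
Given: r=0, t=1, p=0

Antecedent (r) = 0; consequent ((t AND r)) = 0.
0 → 0 = 1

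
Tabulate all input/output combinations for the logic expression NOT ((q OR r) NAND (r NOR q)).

q | r | Output
--------------
0 | 0 | 0
0 | 1 | 0
1 | 0 | 0
1 | 1 | 0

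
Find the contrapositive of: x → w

Contrapositive: NOT w → NOT x
Note: A statement and its contrapositive are logically equivalent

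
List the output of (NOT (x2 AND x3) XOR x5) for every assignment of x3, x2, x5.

x3 | x2 | x5 | Output
---------------------
0 | 0 | 0 | 1
0 | 0 | 1 | 0
0 | 1 | 0 | 1
0 | 1 | 1 | 0
1 | 0 | 0 | 1
1 | 0 | 1 | 0
1 | 1 | 0 | 0
1 | 1 | 1 | 1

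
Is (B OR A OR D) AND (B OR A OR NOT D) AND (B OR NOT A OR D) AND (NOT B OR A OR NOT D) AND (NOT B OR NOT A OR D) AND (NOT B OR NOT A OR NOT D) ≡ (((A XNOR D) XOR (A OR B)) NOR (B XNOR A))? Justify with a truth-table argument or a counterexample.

Yes, they are equivalent — the two output columns agree on all 8 assignments:
B | A | D | Expression 1 | Expression 2
---------------------------------------
0 | 0 | 0 | 0 | 0
0 | 0 | 1 | 0 | 0
0 | 1 | 0 | 0 | 0
0 | 1 | 1 | 1 | 1
1 | 0 | 0 | 1 | 1
1 | 0 | 1 | 0 | 0
1 | 1 | 0 | 0 | 0
1 | 1 | 1 | 0 | 0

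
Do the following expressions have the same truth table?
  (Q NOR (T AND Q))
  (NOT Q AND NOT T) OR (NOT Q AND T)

Yes, they are equivalent — the two output columns agree on all 4 assignments:
Q | T | Expression 1 | Expression 2
-----------------------------------
0 | 0 | 1 | 1
0 | 1 | 1 | 1
1 | 0 | 0 | 0
1 | 1 | 0 | 0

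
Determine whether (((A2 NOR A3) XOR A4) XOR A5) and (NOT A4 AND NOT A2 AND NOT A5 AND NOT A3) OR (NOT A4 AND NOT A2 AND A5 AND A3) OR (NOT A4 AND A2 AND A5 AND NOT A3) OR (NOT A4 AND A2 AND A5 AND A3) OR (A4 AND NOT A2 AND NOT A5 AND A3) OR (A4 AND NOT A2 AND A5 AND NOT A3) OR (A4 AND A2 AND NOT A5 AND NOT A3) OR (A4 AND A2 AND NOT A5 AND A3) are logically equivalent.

Yes, they are equivalent — the two output columns agree on all 16 assignments:
A4 | A2 | A5 | A3 | Expression 1 | Expression 2
-----------------------------------------------
0 | 0 | 0 | 0 | 1 | 1
0 | 0 | 0 | 1 | 0 | 0
0 | 0 | 1 | 0 | 0 | 0
0 | 0 | 1 | 1 | 1 | 1
0 | 1 | 0 | 0 | 0 | 0
0 | 1 | 0 | 1 | 0 | 0
0 | 1 | 1 | 0 | 1 | 1
0 | 1 | 1 | 1 | 1 | 1
1 | 0 | 0 | 0 | 0 | 0
1 | 0 | 0 | 1 | 1 | 1
1 | 0 | 1 | 0 | 1 | 1
1 | 0 | 1 | 1 | 0 | 0
1 | 1 | 0 | 0 | 1 | 1
1 | 1 | 0 | 1 | 1 | 1
1 | 1 | 1 | 0 | 0 | 0
1 | 1 | 1 | 1 | 0 | 0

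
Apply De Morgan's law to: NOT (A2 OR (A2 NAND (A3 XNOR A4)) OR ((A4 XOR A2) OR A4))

NOT A2 AND NOT (A2 NAND (A3 XNOR A4)) AND NOT ((A4 XOR A2) OR A4)
De Morgan's: NOT(OR of terms) = AND of negations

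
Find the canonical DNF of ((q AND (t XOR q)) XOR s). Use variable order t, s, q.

(NOT t AND NOT s AND q) OR (NOT t AND s AND NOT q) OR (t AND s AND NOT q) OR (t AND s AND q)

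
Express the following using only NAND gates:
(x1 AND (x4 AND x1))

((x1 NAND ((x4 NAND x1) NAND (x4 NAND x1))) NAND (x1 NAND ((x4 NAND x1) NAND (x4 NAND x1))))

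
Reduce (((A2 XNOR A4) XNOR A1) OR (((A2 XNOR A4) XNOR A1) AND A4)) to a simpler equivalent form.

By absorption (E OR (E AND v) = E):
= ((A2 XNOR A4) XNOR A1)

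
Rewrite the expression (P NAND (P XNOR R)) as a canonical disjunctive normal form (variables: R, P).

(NOT R AND NOT P) OR (NOT R AND P) OR (R AND NOT P)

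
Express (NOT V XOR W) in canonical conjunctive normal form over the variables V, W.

(V OR NOT W) AND (NOT V OR W)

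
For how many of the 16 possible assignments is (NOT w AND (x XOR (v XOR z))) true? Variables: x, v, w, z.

Satisfying assignments: (0,0,0,1), (0,1,0,0), (1,0,0,0), (1,1,0,1)
Count: 4 out of 16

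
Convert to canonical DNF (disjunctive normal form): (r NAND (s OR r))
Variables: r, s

(NOT r AND NOT s) OR (NOT r AND s)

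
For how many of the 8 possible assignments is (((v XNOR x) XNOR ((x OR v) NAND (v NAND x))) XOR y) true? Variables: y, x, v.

Satisfying assignments: (0,0,0), (0,0,1), (0,1,0), (0,1,1)
Count: 4 out of 8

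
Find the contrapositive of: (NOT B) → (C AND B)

Contrapositive: NOT (C AND B) → B
Note: A statement and its contrapositive are logically equivalent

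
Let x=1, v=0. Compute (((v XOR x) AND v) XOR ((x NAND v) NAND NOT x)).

Substituting: (((0 XOR 1) AND 0) XOR ((1 NAND 0) NAND NOT 1))
= 1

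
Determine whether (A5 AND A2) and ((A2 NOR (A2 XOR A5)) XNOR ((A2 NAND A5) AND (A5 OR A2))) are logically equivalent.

Yes, they are equivalent — the two output columns agree on all 4 assignments:
A5 | A2 | Expression 1 | Expression 2
-------------------------------------
0 | 0 | 0 | 0
0 | 1 | 0 | 0
1 | 0 | 0 | 0
1 | 1 | 1 | 1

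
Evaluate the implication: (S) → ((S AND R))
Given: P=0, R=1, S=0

Antecedent (S) = 0; consequent ((S AND R)) = 0.
0 → 0 = 1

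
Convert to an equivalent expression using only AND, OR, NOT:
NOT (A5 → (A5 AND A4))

A5 AND NOT (A5 AND A4)
(Negated implication: NOT(A → B) = A AND NOT B)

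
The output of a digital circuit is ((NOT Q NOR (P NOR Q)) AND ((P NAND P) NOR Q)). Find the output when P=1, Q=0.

Substituting: ((NOT 0 NOR (1 NOR 0)) AND ((1 NAND 1) NOR 0))
= 0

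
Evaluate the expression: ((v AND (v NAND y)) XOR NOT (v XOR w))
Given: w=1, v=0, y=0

Substituting: ((0 AND (0 NAND 0)) XOR NOT (0 XOR 1))
= 0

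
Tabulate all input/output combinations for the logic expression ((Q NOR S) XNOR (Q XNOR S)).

S | Q | Output
--------------
0 | 0 | 1
0 | 1 | 1
1 | 0 | 1
1 | 1 | 0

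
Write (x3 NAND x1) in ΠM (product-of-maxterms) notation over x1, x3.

ΠM(3) = (NOT x1 OR NOT x3)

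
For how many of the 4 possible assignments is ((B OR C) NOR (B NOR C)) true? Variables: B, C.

No assignment satisfies the expression.
Count: 0 out of 4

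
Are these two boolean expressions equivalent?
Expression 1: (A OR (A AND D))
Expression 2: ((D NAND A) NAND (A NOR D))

No. Counterexample: with D=1, A=0, Expression 1 = 0 but Expression 2 = 1.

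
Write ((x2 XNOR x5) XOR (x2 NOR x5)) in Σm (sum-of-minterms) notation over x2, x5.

Σm(3) = (x2 AND x5)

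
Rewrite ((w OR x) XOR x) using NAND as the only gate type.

((((w NAND w) NAND (x NAND x)) NAND (((w NAND w) NAND (x NAND x)) NAND x)) NAND (x NAND (((w NAND w) NAND (x NAND x)) NAND x)))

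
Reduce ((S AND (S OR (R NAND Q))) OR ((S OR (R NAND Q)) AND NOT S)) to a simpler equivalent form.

By distribution ((E AND v) OR (E AND NOT v) = E):
= (S OR (R NAND Q))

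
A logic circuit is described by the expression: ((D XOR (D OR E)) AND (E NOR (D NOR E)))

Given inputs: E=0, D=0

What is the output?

Substituting: ((0 XOR (0 OR 0)) AND (0 NOR (0 NOR 0)))
= 0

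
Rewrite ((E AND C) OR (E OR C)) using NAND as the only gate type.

((((E NAND C) NAND (E NAND C)) NAND ((E NAND C) NAND (E NAND C))) NAND (((E NAND E) NAND (C NAND C)) NAND ((E NAND E) NAND (C NAND C))))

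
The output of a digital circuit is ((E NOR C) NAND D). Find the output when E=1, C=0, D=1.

Substituting: ((1 NOR 0) NAND 1)
= 1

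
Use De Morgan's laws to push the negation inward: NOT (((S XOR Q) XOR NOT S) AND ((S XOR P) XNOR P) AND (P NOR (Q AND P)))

NOT ((S XOR Q) XOR NOT S) OR NOT ((S XOR P) XNOR P) OR NOT (P NOR (Q AND P))
De Morgan's: NOT(AND of terms) = OR of negations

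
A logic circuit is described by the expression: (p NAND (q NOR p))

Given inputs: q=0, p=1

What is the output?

Substituting: (1 NAND (0 NOR 1))
= 1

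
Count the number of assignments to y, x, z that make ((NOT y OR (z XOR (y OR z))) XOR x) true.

Satisfying assignments: (0,0,0), (0,0,1), (1,0,0), (1,1,1)
Count: 4 out of 8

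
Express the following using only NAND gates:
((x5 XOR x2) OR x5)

((((x5 NAND (x5 NAND x2)) NAND (x2 NAND (x5 NAND x2))) NAND ((x5 NAND (x5 NAND x2)) NAND (x2 NAND (x5 NAND x2)))) NAND (x5 NAND x5))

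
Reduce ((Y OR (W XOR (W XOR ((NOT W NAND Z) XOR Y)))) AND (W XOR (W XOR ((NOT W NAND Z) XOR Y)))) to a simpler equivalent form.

By absorption (E AND (E OR v) = E) then XOR self-cancellation ((E XOR v) XOR v = E):
= ((NOT W NAND Z) XOR Y)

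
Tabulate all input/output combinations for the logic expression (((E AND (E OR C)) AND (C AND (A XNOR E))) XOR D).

C | D | E | A | Output
----------------------
0 | 0 | 0 | 0 | 0
0 | 0 | 0 | 1 | 0
0 | 0 | 1 | 0 | 0
0 | 0 | 1 | 1 | 0
0 | 1 | 0 | 0 | 1
0 | 1 | 0 | 1 | 1
0 | 1 | 1 | 0 | 1
0 | 1 | 1 | 1 | 1
1 | 0 | 0 | 0 | 0
1 | 0 | 0 | 1 | 0
1 | 0 | 1 | 0 | 0
1 | 0 | 1 | 1 | 1
1 | 1 | 0 | 0 | 1
1 | 1 | 0 | 1 | 1
1 | 1 | 1 | 0 | 1
1 | 1 | 1 | 1 | 0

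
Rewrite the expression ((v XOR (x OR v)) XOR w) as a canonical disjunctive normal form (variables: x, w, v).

(NOT x AND w AND NOT v) OR (NOT x AND w AND v) OR (x AND NOT w AND NOT v) OR (x AND w AND v)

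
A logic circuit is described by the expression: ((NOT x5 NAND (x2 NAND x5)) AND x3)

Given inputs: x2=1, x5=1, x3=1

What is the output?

Substituting: ((NOT 1 NAND (1 NAND 1)) AND 1)
= 1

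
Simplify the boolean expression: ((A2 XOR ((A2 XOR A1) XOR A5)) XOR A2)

By XOR self-cancellation ((E XOR v) XOR v = E):
= ((A2 XOR A1) XOR A5)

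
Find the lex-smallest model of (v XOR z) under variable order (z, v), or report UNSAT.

z=0, v=1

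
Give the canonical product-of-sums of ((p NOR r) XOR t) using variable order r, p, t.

ΠM(1, 2, 4, 6) = (r OR p OR NOT t) AND (r OR NOT p OR t) AND (NOT r OR p OR t) AND (NOT r OR NOT p OR t)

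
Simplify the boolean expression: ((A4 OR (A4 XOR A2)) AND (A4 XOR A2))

By absorption (E AND (E OR v) = E):
= (A4 XOR A2)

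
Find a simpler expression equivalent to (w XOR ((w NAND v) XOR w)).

By XOR self-cancellation ((E XOR v) XOR v = E):
= (w NAND v)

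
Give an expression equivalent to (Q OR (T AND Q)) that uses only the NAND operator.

((Q NAND Q) NAND (((T NAND Q) NAND (T NAND Q)) NAND ((T NAND Q) NAND (T NAND Q))))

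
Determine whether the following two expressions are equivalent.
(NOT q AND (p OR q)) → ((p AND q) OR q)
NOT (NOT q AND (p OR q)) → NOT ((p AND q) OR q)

No, Inverse is not equivalent to original (counterexample: q=0, p=1)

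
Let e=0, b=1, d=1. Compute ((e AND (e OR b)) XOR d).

Substituting: ((0 AND (0 OR 1)) XOR 1)
= 1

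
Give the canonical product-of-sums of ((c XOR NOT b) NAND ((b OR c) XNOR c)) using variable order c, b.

ΠM(0, 3) = (c OR b) AND (NOT c OR NOT b)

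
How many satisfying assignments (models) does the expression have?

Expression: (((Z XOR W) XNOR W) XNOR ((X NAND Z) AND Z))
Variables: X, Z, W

Satisfying assignments: (1,1,0), (1,1,1)
Count: 2 out of 8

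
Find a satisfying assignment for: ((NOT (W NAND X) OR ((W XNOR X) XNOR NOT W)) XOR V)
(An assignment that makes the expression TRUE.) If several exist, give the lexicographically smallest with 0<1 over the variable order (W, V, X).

W=0, V=0, X=0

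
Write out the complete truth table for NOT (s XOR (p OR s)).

s | p | Output
--------------
0 | 0 | 1
0 | 1 | 0
1 | 0 | 1
1 | 1 | 1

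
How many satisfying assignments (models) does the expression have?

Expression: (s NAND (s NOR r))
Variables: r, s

Satisfying assignments: (0,0), (0,1), (1,0), (1,1)
Count: 4 out of 4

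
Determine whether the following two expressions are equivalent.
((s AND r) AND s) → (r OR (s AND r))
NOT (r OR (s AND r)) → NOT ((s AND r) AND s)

Yes, Contrapositive is always equivalent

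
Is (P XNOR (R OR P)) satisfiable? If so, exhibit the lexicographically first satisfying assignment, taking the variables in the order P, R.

P=0, R=0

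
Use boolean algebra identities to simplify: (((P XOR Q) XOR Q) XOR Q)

By XOR self-cancellation ((E XOR v) XOR v = E):
= (P XOR Q)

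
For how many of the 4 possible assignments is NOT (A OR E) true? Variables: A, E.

Satisfying assignments: (0,0)
Count: 1 out of 4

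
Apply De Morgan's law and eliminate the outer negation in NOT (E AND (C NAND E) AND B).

NOT E OR NOT (C NAND E) OR NOT B
De Morgan's: NOT(AND of terms) = OR of negations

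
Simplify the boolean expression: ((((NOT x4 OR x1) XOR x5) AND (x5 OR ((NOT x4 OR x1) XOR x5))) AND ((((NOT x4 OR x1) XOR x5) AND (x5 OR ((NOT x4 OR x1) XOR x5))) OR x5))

By absorption (E AND (E OR v) = E) then absorption (E AND (E OR v) = E):
= ((NOT x4 OR x1) XOR x5)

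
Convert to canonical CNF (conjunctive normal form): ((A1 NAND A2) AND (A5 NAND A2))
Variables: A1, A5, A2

(A1 OR NOT A5 OR NOT A2) AND (NOT A1 OR A5 OR NOT A2) AND (NOT A1 OR NOT A5 OR NOT A2)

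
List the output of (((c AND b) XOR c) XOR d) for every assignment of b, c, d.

b | c | d | Output
------------------
0 | 0 | 0 | 0
0 | 0 | 1 | 1
0 | 1 | 0 | 1
0 | 1 | 1 | 0
1 | 0 | 0 | 0
1 | 0 | 1 | 1
1 | 1 | 0 | 0
1 | 1 | 1 | 1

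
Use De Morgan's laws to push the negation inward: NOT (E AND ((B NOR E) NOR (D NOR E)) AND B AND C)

NOT E OR NOT ((B NOR E) NOR (D NOR E)) OR NOT B OR NOT C
De Morgan's: NOT(AND of terms) = OR of negations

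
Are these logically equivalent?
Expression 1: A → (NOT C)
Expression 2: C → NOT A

Yes, Contrapositive is always equivalent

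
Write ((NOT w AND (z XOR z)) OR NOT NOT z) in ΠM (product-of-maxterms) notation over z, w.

ΠM(0, 1) = (z OR w) AND (z OR NOT w)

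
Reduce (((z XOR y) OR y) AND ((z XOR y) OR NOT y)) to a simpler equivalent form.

By distribution ((E OR v) AND (E OR NOT v) = E):
= (z XOR y)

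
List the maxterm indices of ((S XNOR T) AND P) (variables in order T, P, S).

ΠM(0, 1, 3, 4, 5, 6) = (T OR P OR S) AND (T OR P OR NOT S) AND (T OR NOT P OR NOT S) AND (NOT T OR P OR S) AND (NOT T OR P OR NOT S) AND (NOT T OR NOT P OR S)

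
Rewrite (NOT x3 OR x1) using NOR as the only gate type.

(((x3 NOR x3) NOR x1) NOR ((x3 NOR x3) NOR x1))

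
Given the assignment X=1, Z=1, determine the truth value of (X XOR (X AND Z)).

Substituting: (1 XOR (1 AND 1))
= 0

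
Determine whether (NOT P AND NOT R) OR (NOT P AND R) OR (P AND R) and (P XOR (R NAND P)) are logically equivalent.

Yes, they are equivalent — the two output columns agree on all 4 assignments:
P | R | Expression 1 | Expression 2
-----------------------------------
0 | 0 | 1 | 1
0 | 1 | 1 | 1
1 | 0 | 0 | 0
1 | 1 | 1 | 1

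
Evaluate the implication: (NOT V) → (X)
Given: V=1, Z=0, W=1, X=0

Antecedent (NOT V) = 0; consequent (X) = 0.
0 → 0 = 1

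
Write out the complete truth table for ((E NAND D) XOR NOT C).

C | D | E | Output
------------------
0 | 0 | 0 | 0
0 | 0 | 1 | 0
0 | 1 | 0 | 0
0 | 1 | 1 | 1
1 | 0 | 0 | 1
1 | 0 | 1 | 1
1 | 1 | 0 | 1
1 | 1 | 1 | 0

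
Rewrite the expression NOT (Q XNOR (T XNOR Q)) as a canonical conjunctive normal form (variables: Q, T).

(Q OR NOT T) AND (NOT Q OR NOT T)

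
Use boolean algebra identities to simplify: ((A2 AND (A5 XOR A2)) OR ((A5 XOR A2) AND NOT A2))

By distribution ((E AND v) OR (E AND NOT v) = E):
= (A5 XOR A2)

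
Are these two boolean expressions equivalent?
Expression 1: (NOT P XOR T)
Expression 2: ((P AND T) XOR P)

No. Counterexample: with T=0, P=0, Expression 1 = 1 but Expression 2 = 0.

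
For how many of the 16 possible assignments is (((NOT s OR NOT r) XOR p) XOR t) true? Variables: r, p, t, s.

Satisfying assignments: (0,0,0,0), (0,0,0,1), (0,1,1,0), (0,1,1,1), (1,0,0,0), (1,0,1,1), (1,1,0,1), (1,1,1,0)
Count: 8 out of 16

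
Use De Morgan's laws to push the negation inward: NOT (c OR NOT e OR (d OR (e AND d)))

NOT c AND e AND NOT (d OR (e AND d))
De Morgan's: NOT(OR of terms) = AND of negations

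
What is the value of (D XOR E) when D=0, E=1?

Substituting: (0 XOR 1)
= 1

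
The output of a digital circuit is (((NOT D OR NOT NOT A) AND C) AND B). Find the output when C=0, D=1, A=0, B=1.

Substituting: (((NOT 1 OR NOT NOT 0) AND 0) AND 1)
= 0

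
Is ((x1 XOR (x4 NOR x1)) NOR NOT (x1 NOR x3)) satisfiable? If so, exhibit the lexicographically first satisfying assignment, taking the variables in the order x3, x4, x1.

x3=0, x4=1, x1=0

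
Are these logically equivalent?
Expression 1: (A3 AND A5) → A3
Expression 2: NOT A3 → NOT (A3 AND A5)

Yes, Contrapositive is always equivalent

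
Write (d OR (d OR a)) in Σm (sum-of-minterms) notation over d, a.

Σm(1, 2, 3) = (NOT d AND a) OR (d AND NOT a) OR (d AND a)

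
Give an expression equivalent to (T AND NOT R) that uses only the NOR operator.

((T NOR T) NOR ((R NOR R) NOR (R NOR R)))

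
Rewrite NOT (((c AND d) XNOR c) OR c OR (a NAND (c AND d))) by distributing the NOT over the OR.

NOT ((c AND d) XNOR c) AND NOT c AND NOT (a NAND (c AND d))
De Morgan's: NOT(OR of terms) = AND of negations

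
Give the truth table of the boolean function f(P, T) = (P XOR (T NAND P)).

P | T | Output
--------------
0 | 0 | 1
0 | 1 | 1
1 | 0 | 0
1 | 1 | 1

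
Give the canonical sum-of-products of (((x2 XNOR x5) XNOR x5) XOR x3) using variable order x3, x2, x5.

Σm(2, 3, 4, 5) = (NOT x3 AND x2 AND NOT x5) OR (NOT x3 AND x2 AND x5) OR (x3 AND NOT x2 AND NOT x5) OR (x3 AND NOT x2 AND x5)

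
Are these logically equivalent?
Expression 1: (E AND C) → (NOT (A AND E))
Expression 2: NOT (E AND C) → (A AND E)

No, Inverse is not equivalent to original (counterexample: E=0, C=0, A=0)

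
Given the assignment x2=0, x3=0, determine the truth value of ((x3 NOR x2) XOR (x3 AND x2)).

Substituting: ((0 NOR 0) XOR (0 AND 0))
= 1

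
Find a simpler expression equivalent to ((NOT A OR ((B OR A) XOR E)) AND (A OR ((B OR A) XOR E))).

By distribution ((E OR v) AND (E OR NOT v) = E):
= ((B OR A) XOR E)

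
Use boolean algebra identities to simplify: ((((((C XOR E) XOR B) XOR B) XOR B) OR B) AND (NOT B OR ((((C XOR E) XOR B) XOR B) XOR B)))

By distribution ((E OR v) AND (E OR NOT v) = E) then XOR self-cancellation ((E XOR v) XOR v = E):
= ((C XOR E) XOR B)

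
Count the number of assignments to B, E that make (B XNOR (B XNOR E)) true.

Satisfying assignments: (0,1), (1,1)
Count: 2 out of 4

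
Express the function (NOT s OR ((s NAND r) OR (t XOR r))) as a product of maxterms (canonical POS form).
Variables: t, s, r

ΠM(7) = (NOT t OR NOT s OR NOT r)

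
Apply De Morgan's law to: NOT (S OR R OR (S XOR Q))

NOT S AND NOT R AND NOT (S XOR Q)
De Morgan's: NOT(OR of terms) = AND of negations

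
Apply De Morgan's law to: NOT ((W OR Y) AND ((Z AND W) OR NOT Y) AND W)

NOT (W OR Y) OR NOT ((Z AND W) OR NOT Y) OR NOT W
De Morgan's: NOT(AND of terms) = OR of negations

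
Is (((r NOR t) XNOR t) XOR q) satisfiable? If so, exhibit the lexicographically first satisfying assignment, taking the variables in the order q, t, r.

q=0, t=0, r=1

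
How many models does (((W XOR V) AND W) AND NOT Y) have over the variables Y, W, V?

Satisfying assignments: (0,1,0)
Count: 1 out of 8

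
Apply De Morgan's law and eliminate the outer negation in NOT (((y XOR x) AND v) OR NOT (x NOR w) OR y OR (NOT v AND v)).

NOT ((y XOR x) AND v) AND (x NOR w) AND NOT y AND NOT (NOT v AND v)
De Morgan's: NOT(OR of terms) = AND of negations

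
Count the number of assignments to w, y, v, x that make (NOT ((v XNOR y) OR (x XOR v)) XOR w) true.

Satisfying assignments: (0,0,1,1), (0,1,0,0), (1,0,0,0), (1,0,0,1), (1,0,1,0), (1,1,0,1), (1,1,1,0), (1,1,1,1)
Count: 8 out of 16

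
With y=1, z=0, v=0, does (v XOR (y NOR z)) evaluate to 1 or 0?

Substituting: (0 XOR (1 NOR 0))
= 0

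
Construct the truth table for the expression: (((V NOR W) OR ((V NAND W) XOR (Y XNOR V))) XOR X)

W | V | Y | X | Output
----------------------
0 | 0 | 0 | 0 | 1
0 | 0 | 0 | 1 | 0
0 | 0 | 1 | 0 | 1
0 | 0 | 1 | 1 | 0
0 | 1 | 0 | 0 | 1
0 | 1 | 0 | 1 | 0
0 | 1 | 1 | 0 | 0
0 | 1 | 1 | 1 | 1
1 | 0 | 0 | 0 | 0
1 | 0 | 0 | 1 | 1
1 | 0 | 1 | 0 | 1
1 | 0 | 1 | 1 | 0
1 | 1 | 0 | 0 | 0
1 | 1 | 0 | 1 | 1
1 | 1 | 1 | 0 | 1
1 | 1 | 1 | 1 | 0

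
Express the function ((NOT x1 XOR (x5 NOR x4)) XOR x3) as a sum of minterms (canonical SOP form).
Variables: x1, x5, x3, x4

Σm(1, 2, 4, 5, 8, 11, 14, 15) = (NOT x1 AND NOT x5 AND NOT x3 AND x4) OR (NOT x1 AND NOT x5 AND x3 AND NOT x4) OR (NOT x1 AND x5 AND NOT x3 AND NOT x4) OR (NOT x1 AND x5 AND NOT x3 AND x4) OR (x1 AND NOT x5 AND NOT x3 AND NOT x4) OR (x1 AND NOT x5 AND x3 AND x4) OR (x1 AND x5 AND x3 AND NOT x4) OR (x1 AND x5 AND x3 AND x4)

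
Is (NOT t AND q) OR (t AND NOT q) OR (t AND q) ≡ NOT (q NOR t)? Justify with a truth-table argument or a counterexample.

Yes, they are equivalent — the two output columns agree on all 4 assignments:
t | q | Expression 1 | Expression 2
-----------------------------------
0 | 0 | 0 | 0
0 | 1 | 1 | 1
1 | 0 | 1 | 1
1 | 1 | 1 | 1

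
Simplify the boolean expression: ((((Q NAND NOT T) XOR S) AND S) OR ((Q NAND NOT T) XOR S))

By absorption (E OR (E AND v) = E):
= ((Q NAND NOT T) XOR S)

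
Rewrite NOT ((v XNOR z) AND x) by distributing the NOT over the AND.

NOT (v XNOR z) OR NOT x
De Morgan's: NOT(AND of terms) = OR of negations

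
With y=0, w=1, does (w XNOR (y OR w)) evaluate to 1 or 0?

Substituting: (1 XNOR (0 OR 1))
= 1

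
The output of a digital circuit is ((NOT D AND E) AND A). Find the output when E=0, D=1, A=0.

Substituting: ((NOT 1 AND 0) AND 0)
= 0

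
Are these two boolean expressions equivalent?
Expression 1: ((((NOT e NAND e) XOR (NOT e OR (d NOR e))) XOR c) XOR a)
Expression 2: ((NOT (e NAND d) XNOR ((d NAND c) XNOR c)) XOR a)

No. Counterexample: with c=0, a=0, d=0, e=0, Expression 1 = 0 but Expression 2 = 1.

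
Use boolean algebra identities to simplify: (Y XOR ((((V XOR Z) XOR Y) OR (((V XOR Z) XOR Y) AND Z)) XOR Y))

By XOR self-cancellation ((E XOR v) XOR v = E) then absorption (E OR (E AND v) = E):
= ((V XOR Z) XOR Y)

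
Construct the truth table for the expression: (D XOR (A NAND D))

D | A | Output
--------------
0 | 0 | 1
0 | 1 | 1
1 | 0 | 0
1 | 1 | 1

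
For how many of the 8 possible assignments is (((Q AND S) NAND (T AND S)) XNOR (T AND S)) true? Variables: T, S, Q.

Satisfying assignments: (1,1,0)
Count: 1 out of 8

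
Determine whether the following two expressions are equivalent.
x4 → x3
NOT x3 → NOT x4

Yes, Contrapositive is always equivalent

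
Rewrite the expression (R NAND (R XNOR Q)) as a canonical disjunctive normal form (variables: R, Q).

(NOT R AND NOT Q) OR (NOT R AND Q) OR (R AND NOT Q)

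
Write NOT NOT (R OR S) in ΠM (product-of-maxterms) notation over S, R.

ΠM(0) = (S OR R)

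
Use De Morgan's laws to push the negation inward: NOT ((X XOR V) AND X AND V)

NOT (X XOR V) OR NOT X OR NOT V
De Morgan's: NOT(AND of terms) = OR of negations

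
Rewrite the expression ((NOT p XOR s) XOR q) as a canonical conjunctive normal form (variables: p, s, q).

(p OR s OR NOT q) AND (p OR NOT s OR q) AND (NOT p OR s OR q) AND (NOT p OR NOT s OR NOT q)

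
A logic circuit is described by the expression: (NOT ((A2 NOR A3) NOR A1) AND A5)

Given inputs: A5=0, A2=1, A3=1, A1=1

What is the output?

Substituting: (NOT ((1 NOR 1) NOR 1) AND 0)
= 0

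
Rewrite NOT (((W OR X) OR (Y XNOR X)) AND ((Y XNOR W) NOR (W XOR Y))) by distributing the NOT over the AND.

NOT ((W OR X) OR (Y XNOR X)) OR NOT ((Y XNOR W) NOR (W XOR Y))
De Morgan's: NOT(AND of terms) = OR of negations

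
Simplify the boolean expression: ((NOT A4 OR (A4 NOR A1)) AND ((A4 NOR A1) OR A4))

By distribution ((E OR v) AND (E OR NOT v) = E):
= (A4 NOR A1)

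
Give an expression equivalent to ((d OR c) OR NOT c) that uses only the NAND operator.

((((d NAND d) NAND (c NAND c)) NAND ((d NAND d) NAND (c NAND c))) NAND ((c NAND c) NAND (c NAND c)))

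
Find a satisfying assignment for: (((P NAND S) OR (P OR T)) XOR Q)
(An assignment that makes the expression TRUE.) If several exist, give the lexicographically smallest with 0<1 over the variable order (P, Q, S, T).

P=0, Q=0, S=0, T=0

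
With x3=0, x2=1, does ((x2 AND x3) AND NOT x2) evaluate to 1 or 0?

Substituting: ((1 AND 0) AND NOT 1)
= 0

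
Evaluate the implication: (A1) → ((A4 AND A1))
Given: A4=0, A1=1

Antecedent (A1) = 1; consequent ((A4 AND A1)) = 0.
1 → 0 = 0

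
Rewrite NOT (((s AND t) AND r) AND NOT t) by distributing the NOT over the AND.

NOT ((s AND t) AND r) OR t
De Morgan's: NOT(AND of terms) = OR of negations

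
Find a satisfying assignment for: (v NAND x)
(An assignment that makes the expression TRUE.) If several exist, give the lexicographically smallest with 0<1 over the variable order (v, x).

v=0, x=0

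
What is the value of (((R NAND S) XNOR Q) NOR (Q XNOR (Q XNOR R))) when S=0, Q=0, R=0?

Substituting: (((0 NAND 0) XNOR 0) NOR (0 XNOR (0 XNOR 0)))
= 1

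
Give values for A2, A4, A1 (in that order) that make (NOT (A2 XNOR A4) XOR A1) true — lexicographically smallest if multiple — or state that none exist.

A2=0, A4=0, A1=1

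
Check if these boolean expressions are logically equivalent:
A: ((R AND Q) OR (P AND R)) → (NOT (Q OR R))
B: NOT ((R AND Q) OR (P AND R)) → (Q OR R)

No, Inverse is not equivalent to original (counterexample: R=0, P=0, Q=0)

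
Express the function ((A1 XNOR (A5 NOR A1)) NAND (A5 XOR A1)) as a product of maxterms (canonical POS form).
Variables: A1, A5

ΠM(1) = (A1 OR NOT A5)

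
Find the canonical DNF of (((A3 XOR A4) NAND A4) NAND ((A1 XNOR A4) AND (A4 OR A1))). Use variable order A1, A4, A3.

(NOT A1 AND NOT A4 AND NOT A3) OR (NOT A1 AND NOT A4 AND A3) OR (NOT A1 AND A4 AND NOT A3) OR (NOT A1 AND A4 AND A3) OR (A1 AND NOT A4 AND NOT A3) OR (A1 AND NOT A4 AND A3) OR (A1 AND A4 AND NOT A3)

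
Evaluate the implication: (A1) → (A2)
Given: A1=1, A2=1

Antecedent (A1) = 1; consequent (A2) = 1.
1 → 1 = 1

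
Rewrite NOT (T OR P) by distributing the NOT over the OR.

NOT T AND NOT P
De Morgan's: NOT(OR of terms) = AND of negations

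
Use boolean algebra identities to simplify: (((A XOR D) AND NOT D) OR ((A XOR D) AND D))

By distribution ((E AND v) OR (E AND NOT v) = E):
= (A XOR D)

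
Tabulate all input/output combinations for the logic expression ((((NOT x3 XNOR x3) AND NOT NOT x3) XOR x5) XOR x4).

x5 | x3 | x4 | Output
---------------------
0 | 0 | 0 | 0
0 | 0 | 1 | 1
0 | 1 | 0 | 0
0 | 1 | 1 | 1
1 | 0 | 0 | 1
1 | 0 | 1 | 0
1 | 1 | 0 | 1
1 | 1 | 1 | 0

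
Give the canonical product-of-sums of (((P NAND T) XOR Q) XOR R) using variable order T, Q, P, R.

ΠM(1, 3, 4, 6, 9, 10, 12, 15) = (T OR Q OR P OR NOT R) AND (T OR Q OR NOT P OR NOT R) AND (T OR NOT Q OR P OR R) AND (T OR NOT Q OR NOT P OR R) AND (NOT T OR Q OR P OR NOT R) AND (NOT T OR Q OR NOT P OR R) AND (NOT T OR NOT Q OR P OR R) AND (NOT T OR NOT Q OR NOT P OR NOT R)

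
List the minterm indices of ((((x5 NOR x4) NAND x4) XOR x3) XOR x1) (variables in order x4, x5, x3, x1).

Σm(0, 3, 4, 7, 8, 11, 12, 15) = (NOT x4 AND NOT x5 AND NOT x3 AND NOT x1) OR (NOT x4 AND NOT x5 AND x3 AND x1) OR (NOT x4 AND x5 AND NOT x3 AND NOT x1) OR (NOT x4 AND x5 AND x3 AND x1) OR (x4 AND NOT x5 AND NOT x3 AND NOT x1) OR (x4 AND NOT x5 AND x3 AND x1) OR (x4 AND x5 AND NOT x3 AND NOT x1) OR (x4 AND x5 AND x3 AND x1)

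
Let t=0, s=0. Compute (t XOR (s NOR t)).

Substituting: (0 XOR (0 NOR 0))
= 1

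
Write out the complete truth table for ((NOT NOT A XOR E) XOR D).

E | A | D | Output
------------------
0 | 0 | 0 | 0
0 | 0 | 1 | 1
0 | 1 | 0 | 1
0 | 1 | 1 | 0
1 | 0 | 0 | 1
1 | 0 | 1 | 0
1 | 1 | 0 | 0
1 | 1 | 1 | 1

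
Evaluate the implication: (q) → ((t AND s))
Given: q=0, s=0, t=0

Antecedent (q) = 0; consequent ((t AND s)) = 0.
0 → 0 = 1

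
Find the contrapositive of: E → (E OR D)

Contrapositive: NOT (E OR D) → NOT E
Note: A statement and its contrapositive are logically equivalent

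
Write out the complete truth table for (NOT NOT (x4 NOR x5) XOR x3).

x4 | x5 | x3 | Output
---------------------
0 | 0 | 0 | 1
0 | 0 | 1 | 0
0 | 1 | 0 | 0
0 | 1 | 1 | 1
1 | 0 | 0 | 0
1 | 0 | 1 | 1
1 | 1 | 0 | 0
1 | 1 | 1 | 1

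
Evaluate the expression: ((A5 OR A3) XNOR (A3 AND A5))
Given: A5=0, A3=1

Substituting: ((0 OR 1) XNOR (1 AND 0))
= 0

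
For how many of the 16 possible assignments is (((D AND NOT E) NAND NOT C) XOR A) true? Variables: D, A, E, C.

Satisfying assignments: (0,0,0,0), (0,0,0,1), (0,0,1,0), (0,0,1,1), (1,0,0,1), (1,0,1,0), (1,0,1,1), (1,1,0,0)
Count: 8 out of 16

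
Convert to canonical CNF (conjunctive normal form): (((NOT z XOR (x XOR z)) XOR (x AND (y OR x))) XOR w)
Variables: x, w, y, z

(x OR NOT w OR y OR z) AND (x OR NOT w OR y OR NOT z) AND (x OR NOT w OR NOT y OR z) AND (x OR NOT w OR NOT y OR NOT z) AND (NOT x OR NOT w OR y OR z) AND (NOT x OR NOT w OR y OR NOT z) AND (NOT x OR NOT w OR NOT y OR z) AND (NOT x OR NOT w OR NOT y OR NOT z)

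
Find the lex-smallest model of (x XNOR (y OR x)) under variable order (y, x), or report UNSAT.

y=0, x=0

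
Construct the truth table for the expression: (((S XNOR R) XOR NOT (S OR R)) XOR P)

R | S | P | Output
------------------
0 | 0 | 0 | 0
0 | 0 | 1 | 1
0 | 1 | 0 | 0
0 | 1 | 1 | 1
1 | 0 | 0 | 0
1 | 0 | 1 | 1
1 | 1 | 0 | 1
1 | 1 | 1 | 0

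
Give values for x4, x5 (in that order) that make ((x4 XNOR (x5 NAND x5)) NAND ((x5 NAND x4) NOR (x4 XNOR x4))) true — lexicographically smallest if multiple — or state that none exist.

x4=0, x5=0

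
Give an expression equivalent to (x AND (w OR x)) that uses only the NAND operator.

((x NAND ((w NAND w) NAND (x NAND x))) NAND (x NAND ((w NAND w) NAND (x NAND x))))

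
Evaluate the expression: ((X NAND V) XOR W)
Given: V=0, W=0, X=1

Substituting: ((1 NAND 0) XOR 0)
= 1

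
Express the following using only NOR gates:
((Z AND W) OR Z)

((((Z NOR Z) NOR (W NOR W)) NOR Z) NOR (((Z NOR Z) NOR (W NOR W)) NOR Z))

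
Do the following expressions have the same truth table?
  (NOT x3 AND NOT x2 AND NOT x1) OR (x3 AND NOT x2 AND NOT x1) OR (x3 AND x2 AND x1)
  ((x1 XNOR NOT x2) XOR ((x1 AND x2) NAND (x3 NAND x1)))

Yes, they are equivalent — the two output columns agree on all 8 assignments:
x3 | x2 | x1 | Expression 1 | Expression 2
------------------------------------------
0 | 0 | 0 | 1 | 1
0 | 0 | 1 | 0 | 0
0 | 1 | 0 | 0 | 0
0 | 1 | 1 | 0 | 0
1 | 0 | 0 | 1 | 1
1 | 0 | 1 | 0 | 0
1 | 1 | 0 | 0 | 0
1 | 1 | 1 | 1 | 1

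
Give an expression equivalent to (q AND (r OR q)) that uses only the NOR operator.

((q NOR q) NOR (((r NOR q) NOR (r NOR q)) NOR ((r NOR q) NOR (r NOR q))))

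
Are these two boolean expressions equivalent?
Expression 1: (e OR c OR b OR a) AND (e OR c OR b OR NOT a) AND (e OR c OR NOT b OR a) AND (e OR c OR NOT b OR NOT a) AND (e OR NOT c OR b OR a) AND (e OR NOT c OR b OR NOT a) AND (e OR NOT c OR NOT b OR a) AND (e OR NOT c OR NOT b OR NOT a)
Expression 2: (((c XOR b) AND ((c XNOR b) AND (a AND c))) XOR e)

Yes, they are equivalent — the two output columns agree on all 16 assignments:
e | c | b | a | Expression 1 | Expression 2
-------------------------------------------
0 | 0 | 0 | 0 | 0 | 0
0 | 0 | 0 | 1 | 0 | 0
0 | 0 | 1 | 0 | 0 | 0
0 | 0 | 1 | 1 | 0 | 0
0 | 1 | 0 | 0 | 0 | 0
0 | 1 | 0 | 1 | 0 | 0
0 | 1 | 1 | 0 | 0 | 0
0 | 1 | 1 | 1 | 0 | 0
1 | 0 | 0 | 0 | 1 | 1
1 | 0 | 0 | 1 | 1 | 1
1 | 0 | 1 | 0 | 1 | 1
1 | 0 | 1 | 1 | 1 | 1
1 | 1 | 0 | 0 | 1 | 1
1 | 1 | 0 | 1 | 1 | 1
1 | 1 | 1 | 0 | 1 | 1
1 | 1 | 1 | 1 | 1 | 1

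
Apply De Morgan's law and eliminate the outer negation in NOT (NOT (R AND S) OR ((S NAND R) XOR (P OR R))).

(R AND S) AND NOT ((S NAND R) XOR (P OR R))
De Morgan's: NOT(OR of terms) = AND of negations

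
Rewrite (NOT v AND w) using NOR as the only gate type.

(((v NOR v) NOR (v NOR v)) NOR (w NOR w))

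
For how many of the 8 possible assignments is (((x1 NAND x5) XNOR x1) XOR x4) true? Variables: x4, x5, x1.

Satisfying assignments: (0,0,1), (1,0,0), (1,1,0), (1,1,1)
Count: 4 out of 8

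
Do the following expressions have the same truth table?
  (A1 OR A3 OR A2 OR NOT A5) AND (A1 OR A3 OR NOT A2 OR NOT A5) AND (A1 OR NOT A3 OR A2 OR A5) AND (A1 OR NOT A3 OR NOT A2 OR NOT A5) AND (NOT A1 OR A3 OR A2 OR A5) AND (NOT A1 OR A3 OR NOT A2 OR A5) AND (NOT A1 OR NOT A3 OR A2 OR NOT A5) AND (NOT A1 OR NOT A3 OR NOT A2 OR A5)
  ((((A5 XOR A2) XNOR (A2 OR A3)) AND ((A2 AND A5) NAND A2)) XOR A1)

Yes, they are equivalent — the two output columns agree on all 16 assignments:
A1 | A3 | A2 | A5 | Expression 1 | Expression 2
-----------------------------------------------
0 | 0 | 0 | 0 | 1 | 1
0 | 0 | 0 | 1 | 0 | 0
0 | 0 | 1 | 0 | 1 | 1
0 | 0 | 1 | 1 | 0 | 0
0 | 1 | 0 | 0 | 0 | 0
0 | 1 | 0 | 1 | 1 | 1
0 | 1 | 1 | 0 | 1 | 1
0 | 1 | 1 | 1 | 0 | 0
1 | 0 | 0 | 0 | 0 | 0
1 | 0 | 0 | 1 | 1 | 1
1 | 0 | 1 | 0 | 0 | 0
1 | 0 | 1 | 1 | 1 | 1
1 | 1 | 0 | 0 | 1 | 1
1 | 1 | 0 | 1 | 0 | 0
1 | 1 | 1 | 0 | 0 | 0
1 | 1 | 1 | 1 | 1 | 1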